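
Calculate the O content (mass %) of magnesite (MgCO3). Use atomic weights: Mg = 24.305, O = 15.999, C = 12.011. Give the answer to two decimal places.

56.93 mass %

M(MgCO3) = 84.313 g/mol.
O contributes 3 × 15.999 = 47.997 g per mole.
47.997/84.313 = 0.5693 → 56.93%.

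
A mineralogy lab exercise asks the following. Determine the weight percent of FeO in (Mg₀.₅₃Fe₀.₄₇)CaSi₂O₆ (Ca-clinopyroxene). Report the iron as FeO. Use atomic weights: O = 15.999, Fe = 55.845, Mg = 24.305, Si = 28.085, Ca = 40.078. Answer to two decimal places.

14.59 wt%

M((Mg₀.₅₃Fe₀.₄₇)CaSi₂O₆) = 231.371 g/mol; M(FeO) = 71.844 g/mol.
Moles FeO per formula unit = 0.47 Fe ÷ 1 = 0.4700.
FeO fraction = (0.4700 × 71.844) / 231.371 = 33.767/231.371 = 0.1459.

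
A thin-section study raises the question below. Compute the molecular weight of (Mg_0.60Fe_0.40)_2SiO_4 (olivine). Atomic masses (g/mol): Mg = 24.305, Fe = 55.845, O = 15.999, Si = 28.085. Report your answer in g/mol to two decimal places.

165.92 g/mol

M = 1.20×24.305 + 0.80×55.845 + 1×28.085 + 4×15.999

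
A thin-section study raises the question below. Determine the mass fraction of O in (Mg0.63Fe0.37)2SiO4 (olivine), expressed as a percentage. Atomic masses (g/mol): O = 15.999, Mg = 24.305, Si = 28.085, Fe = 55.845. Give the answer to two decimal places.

39.01 mass %

Formula mass = 1.26*24.305 + 0.74*55.845 + 1*28.085 + 4*15.999 = 164.031 g/mol, of which 63.996 g is O.
So O makes up 63.996/164.031 = 0.3901 of the mass, i.e. 39.01%.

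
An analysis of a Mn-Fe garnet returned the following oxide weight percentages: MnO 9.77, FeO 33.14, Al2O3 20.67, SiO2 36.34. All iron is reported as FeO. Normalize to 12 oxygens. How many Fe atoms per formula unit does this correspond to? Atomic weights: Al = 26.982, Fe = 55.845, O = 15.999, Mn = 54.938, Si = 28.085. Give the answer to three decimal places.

2.290 Fe apfu

MnO: 9.77/70.937 = 0.13773 mol → 0.13773 mol Mn, 0.13773 mol O.
FeO: 33.14/71.844 = 0.46128 mol → 0.46128 mol Fe, 0.46128 mol O.
Al2O3: 20.67/101.961 = 0.20272 mol → 0.40544 mol Al, 0.60816 mol O.
SiO2: 36.34/60.083 = 0.60483 mol → 0.60483 mol Si, 1.20966 mol O.
Total oxygen = 2.41683 mol. Normalization factor = 12/2.41683 = 4.96518.
Fe per 12 O = 0.46128 × 4.96518 = 2.290.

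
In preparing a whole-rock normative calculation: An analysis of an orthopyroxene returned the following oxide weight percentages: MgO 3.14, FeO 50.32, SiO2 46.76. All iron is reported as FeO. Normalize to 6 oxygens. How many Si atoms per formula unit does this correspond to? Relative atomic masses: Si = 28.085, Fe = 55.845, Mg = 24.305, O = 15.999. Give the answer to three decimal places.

MgO (M=40.304): mol = 0.07791; Mg = 0.07791, O = 0.07791.
FeO (M=71.844): mol = 0.70041; Fe = 0.70041, O = 0.70041.
SiO2 (M=60.083): mol = 0.77826; Si = 0.77826, O = 1.55652.
ΣO = 2.33484; factor = 6/ΣO = 2.56977.
Si apfu = 0.77826 × 2.56977 = 2.000.

2.000 Si apfu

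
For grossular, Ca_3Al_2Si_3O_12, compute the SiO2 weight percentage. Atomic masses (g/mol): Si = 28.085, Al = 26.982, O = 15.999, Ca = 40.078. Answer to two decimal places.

Molar mass of Ca_3Al_2Si_3O_12 = 3·40.078 + 2·26.982 + 3·28.085 + 12·15.999 = 450.441 g/mol.
Each formula unit contains 3 Si, equivalent to 3/1 = 3.0000 mol SiO2.
M(SiO2) = 1×28.085 + 2×15.999 = 60.083 g/mol.
Mass of SiO2 per formula unit = 3.0000 × 60.083 = 180.249 g.
SiO2 wt% = 180.249 / 450.441 × 100 = 40.02%.

40.02 wt%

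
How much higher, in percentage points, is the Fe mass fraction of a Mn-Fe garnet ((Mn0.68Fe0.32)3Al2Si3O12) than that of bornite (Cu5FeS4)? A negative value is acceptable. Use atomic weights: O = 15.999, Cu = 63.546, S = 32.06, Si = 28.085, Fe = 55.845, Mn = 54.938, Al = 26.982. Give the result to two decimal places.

M((Mn0.68Fe0.32)3Al2Si3O12) = 495.892 g/mol, so wt% Fe = 53.611/495.892 × 100 = 10.81%.
M(Cu5FeS4) = 501.815 g/mol, so wt% Fe = 55.845/501.815 × 100 = 11.13%.
10.81 − 11.13 = -0.32 pp.

-0.32 percentage points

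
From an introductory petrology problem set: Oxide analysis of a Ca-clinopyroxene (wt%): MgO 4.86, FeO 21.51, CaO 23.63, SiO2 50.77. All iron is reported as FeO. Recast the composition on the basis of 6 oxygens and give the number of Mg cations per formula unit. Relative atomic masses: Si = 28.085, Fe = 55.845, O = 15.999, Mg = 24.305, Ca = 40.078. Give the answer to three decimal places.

0.286 Mg apfu

MgO (M=40.304): mol = 0.12058; Mg = 0.12058, O = 0.12058.
FeO (M=71.844): mol = 0.29940; Fe = 0.29940, O = 0.29940.
CaO (M=56.077): mol = 0.42138; Ca = 0.42138, O = 0.42138.
SiO2 (M=60.083): mol = 0.84500; Si = 0.84500, O = 1.69000.
ΣO = 2.53136; factor = 6/ΣO = 2.37027.
Mg apfu = 0.12058 × 2.37027 = 0.286.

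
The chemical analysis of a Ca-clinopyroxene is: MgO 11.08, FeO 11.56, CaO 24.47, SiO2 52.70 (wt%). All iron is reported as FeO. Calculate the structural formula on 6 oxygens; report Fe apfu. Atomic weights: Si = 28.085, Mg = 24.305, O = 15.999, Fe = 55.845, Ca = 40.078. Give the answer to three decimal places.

11.08 wt% MgO ÷ 40.304 g/mol = 0.27491 mol, giving 0.27491 Mg and 0.27491 O.
11.56 wt% FeO ÷ 71.844 g/mol = 0.16090 mol, giving 0.16090 Fe and 0.16090 O.
24.47 wt% CaO ÷ 56.077 g/mol = 0.43636 mol, giving 0.43636 Ca and 0.43636 O.
52.70 wt% SiO2 ÷ 60.083 g/mol = 0.87712 mol, giving 0.87712 Si and 1.75424 O.
Oxygen sums to 2.62641; scaling by 6/2.62641 = 2.28449 puts the formula on 6 O.
Fe: 0.16090 × 2.28449 = 0.368 atoms per formula unit.

0.368 Fe apfu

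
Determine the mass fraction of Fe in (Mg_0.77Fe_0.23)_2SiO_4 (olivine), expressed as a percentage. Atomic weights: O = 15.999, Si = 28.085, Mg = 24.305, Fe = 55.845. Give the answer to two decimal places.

16.55 mass %

Molar mass of (Mg_0.77Fe_0.23)_2SiO_4: 1.54×24.305 + 0.46×55.845 + 1×28.085 + 4×15.999 = 155.199 g/mol.
Mass of Fe per formula unit: 0.46 × 55.845 = 25.689 g.
Weight fraction Fe = 25.689 / 155.199 = 0.1655.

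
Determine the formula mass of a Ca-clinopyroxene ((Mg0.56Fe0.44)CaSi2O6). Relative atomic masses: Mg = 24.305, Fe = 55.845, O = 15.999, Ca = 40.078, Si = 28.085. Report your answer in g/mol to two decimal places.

Mg: 0.56 × 24.305 = 13.6108
Fe: 0.44 × 55.845 = 24.5718
Ca: 1 × 40.078 = 40.0780
Si: 2 × 28.085 = 56.1700
O: 6 × 15.999 = 95.9940
Summing the contributions gives the formula mass.

230.42 g/mol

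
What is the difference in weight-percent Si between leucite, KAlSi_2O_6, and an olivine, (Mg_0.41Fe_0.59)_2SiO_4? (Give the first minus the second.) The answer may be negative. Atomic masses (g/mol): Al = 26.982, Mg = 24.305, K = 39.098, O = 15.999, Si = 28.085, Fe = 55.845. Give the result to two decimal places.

9.95 percentage points

Si in KAlSi_2O_6: molar mass 218.244 g/mol; 2×28.085 = 56.170 g → 25.74 wt%.
Si in (Mg_0.41Fe_0.59)_2SiO_4: molar mass 177.908 g/mol; 1×28.085 = 28.085 g → 15.79 wt%.
Difference = 25.74 − 15.79 = 9.95 percentage points.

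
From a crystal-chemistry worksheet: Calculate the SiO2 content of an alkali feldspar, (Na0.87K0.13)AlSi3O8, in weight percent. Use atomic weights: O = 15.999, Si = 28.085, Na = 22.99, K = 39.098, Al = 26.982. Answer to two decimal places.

Formula mass = 264.313 g/mol.
3 Si → 3.0000 mol SiO2 per formula unit; M(SiO2) = 60.083, so SiO2 mass = 180.249 g.
180.249/264.313 × 100 = 68.20 wt%.

68.20 wt%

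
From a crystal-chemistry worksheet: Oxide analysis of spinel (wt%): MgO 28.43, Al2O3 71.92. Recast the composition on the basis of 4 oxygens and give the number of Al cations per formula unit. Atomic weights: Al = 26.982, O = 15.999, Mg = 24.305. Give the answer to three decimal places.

2.000 Al apfu

MgO: 28.43/40.304 = 0.70539 mol → 0.70539 mol Mg, 0.70539 mol O.
Al2O3: 71.92/101.961 = 0.70537 mol → 1.41074 mol Al, 2.11611 mol O.
Total oxygen = 2.82150 mol. Normalization factor = 4/2.82150 = 1.41769.
Al per 4 O = 1.41074 × 1.41769 = 2.000.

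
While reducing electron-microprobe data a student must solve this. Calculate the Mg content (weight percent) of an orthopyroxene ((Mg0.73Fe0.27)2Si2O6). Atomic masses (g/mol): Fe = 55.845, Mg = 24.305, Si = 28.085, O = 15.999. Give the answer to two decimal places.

16.29 weight percent

M((Mg0.73Fe0.27)2Si2O6) = 217.806 g/mol.
Mg contributes 1.46 × 24.305 = 35.485 g per mole.
35.485/217.806 = 0.1629 → 16.29%.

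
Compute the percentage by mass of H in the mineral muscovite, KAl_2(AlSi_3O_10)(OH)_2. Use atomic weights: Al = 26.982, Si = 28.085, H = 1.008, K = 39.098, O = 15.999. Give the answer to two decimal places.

M(KAl_2(AlSi_3O_10)(OH)_2) = 398.303 g/mol.
H contributes 2 × 1.008 = 2.016 g per mole.
2.016/398.303 = 0.0051 → 0.51%.

0.51 mass %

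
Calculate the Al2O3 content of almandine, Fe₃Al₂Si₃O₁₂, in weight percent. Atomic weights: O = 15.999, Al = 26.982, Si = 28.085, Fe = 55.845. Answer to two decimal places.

20.48 wt%

Molar mass of Fe₃Al₂Si₃O₁₂ = 3*55.845 + 2*26.982 + 3*28.085 + 12*15.999 = 497.742 g/mol.
Each formula unit contains 2 Al, equivalent to 2/2 = 1.0000 mol Al2O3.
M(Al2O3) = 2×26.982 + 3×15.999 = 101.961 g/mol.
Mass of Al2O3 per formula unit = 1.0000 × 101.961 = 101.961 g.
Al2O3 wt% = 101.961 / 497.742 × 100 = 20.48%.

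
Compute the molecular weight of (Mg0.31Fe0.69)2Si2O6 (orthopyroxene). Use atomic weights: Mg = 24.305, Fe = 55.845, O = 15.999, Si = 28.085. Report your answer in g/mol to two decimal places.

The formula mass is the sum 0.62·24.305 + 1.38·55.845 + 2·28.085 + 6·15.999.

244.30 g/mol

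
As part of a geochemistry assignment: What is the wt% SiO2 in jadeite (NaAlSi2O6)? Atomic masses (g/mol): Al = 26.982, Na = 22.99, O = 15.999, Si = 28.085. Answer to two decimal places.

59.45 wt%

Formula mass = 202.136 g/mol.
2 Si → 2.0000 mol SiO2 per formula unit; M(SiO2) = 60.083, so SiO2 mass = 120.166 g.
120.166/202.136 × 100 = 59.45 wt%.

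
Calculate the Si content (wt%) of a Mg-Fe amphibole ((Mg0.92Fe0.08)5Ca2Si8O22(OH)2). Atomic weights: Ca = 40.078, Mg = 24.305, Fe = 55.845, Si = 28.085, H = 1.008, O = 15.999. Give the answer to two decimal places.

27.23 wt%

Formula mass = 4.60·24.305 + 0.40·55.845 + 2·40.078 + 8·28.085 + 24·15.999 + 2·1.008 = 824.969 g/mol, of which 224.680 g is Si.
So Si makes up 224.680/824.969 = 0.2723 of the mass, i.e. 27.23%.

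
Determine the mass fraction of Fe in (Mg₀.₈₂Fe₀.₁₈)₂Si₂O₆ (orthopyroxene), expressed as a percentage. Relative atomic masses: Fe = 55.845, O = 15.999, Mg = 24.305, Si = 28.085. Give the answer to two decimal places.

9.48 mass %

Molar mass of (Mg₀.₈₂Fe₀.₁₈)₂Si₂O₆: 1.64×24.305 + 0.36×55.845 + 2×28.085 + 6×15.999 = 212.128 g/mol.
Mass of Fe per formula unit: 0.36 × 55.845 = 20.104 g.
Weight fraction Fe = 20.104 / 212.128 = 0.0948.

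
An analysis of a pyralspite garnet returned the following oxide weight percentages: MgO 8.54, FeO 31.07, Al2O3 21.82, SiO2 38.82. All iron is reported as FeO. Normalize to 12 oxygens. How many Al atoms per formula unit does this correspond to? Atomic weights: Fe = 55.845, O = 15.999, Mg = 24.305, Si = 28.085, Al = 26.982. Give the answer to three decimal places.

1.992 Al apfu

MgO (M=40.304): mol = 0.21189; Mg = 0.21189, O = 0.21189.
FeO (M=71.844): mol = 0.43246; Fe = 0.43246, O = 0.43246.
Al2O3 (M=101.961): mol = 0.21400; Al = 0.42800, O = 0.64200.
SiO2 (M=60.083): mol = 0.64611; Si = 0.64611, O = 1.29222.
ΣO = 2.57857; factor = 12/ΣO = 4.65374.
Al apfu = 0.42800 × 4.65374 = 1.992.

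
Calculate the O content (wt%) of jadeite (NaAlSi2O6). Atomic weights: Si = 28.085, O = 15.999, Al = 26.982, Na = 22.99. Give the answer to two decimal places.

47.49 wt%

M(NaAlSi2O6) = 202.136 g/mol.
O contributes 6 × 15.999 = 95.994 g per mole.
95.994/202.136 = 0.4749 → 47.49%.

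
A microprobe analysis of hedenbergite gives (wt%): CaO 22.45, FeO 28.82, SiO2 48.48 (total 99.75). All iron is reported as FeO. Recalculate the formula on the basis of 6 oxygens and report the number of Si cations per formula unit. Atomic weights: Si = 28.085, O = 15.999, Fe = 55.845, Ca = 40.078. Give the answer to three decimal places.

2.004 Si apfu

CaO: 22.45/56.077 = 0.40034 mol → 0.40034 mol Ca, 0.40034 mol O.
FeO: 28.82/71.844 = 0.40115 mol → 0.40115 mol Fe, 0.40115 mol O.
SiO2: 48.48/60.083 = 0.80688 mol → 0.80688 mol Si, 1.61376 mol O.
Total oxygen = 2.41525 mol. Normalization factor = 6/2.41525 = 2.48421.
Si per 6 O = 0.80688 × 2.48421 = 2.004.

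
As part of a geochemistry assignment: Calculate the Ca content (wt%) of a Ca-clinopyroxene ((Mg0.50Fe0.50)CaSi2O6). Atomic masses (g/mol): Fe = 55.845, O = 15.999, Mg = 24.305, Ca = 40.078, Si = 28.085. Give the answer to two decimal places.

17.25 wt%

Formula mass = 0.50×24.305 + 0.50×55.845 + 1×40.078 + 2×28.085 + 6×15.999 = 232.317 g/mol, of which 40.078 g is Ca.
So Ca makes up 40.078/232.317 = 0.1725 of the mass, i.e. 17.25%.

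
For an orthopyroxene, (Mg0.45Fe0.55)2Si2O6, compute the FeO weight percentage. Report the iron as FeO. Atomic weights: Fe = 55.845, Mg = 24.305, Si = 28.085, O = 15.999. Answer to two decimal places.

33.56 wt%

M((Mg0.45Fe0.55)2Si2O6) = 235.468 g/mol; M(FeO) = 71.844 g/mol.
Moles FeO per formula unit = 1.10 Fe ÷ 1 = 1.1000.
FeO fraction = (1.1000 × 71.844) / 235.468 = 79.028/235.468 = 0.3356.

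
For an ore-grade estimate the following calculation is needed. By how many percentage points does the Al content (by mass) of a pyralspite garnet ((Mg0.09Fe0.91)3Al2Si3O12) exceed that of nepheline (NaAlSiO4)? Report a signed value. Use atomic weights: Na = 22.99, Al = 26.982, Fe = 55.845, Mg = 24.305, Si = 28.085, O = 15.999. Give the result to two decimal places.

Al in (Mg0.09Fe0.91)3Al2Si3O12: molar mass 489.226 g/mol; 2×26.982 = 53.964 g → 11.03 wt%.
Al in NaAlSiO4: molar mass 142.053 g/mol; 1×26.982 = 26.982 g → 18.99 wt%.
Difference = 11.03 − 18.99 = -7.96 percentage points.

-7.96 percentage points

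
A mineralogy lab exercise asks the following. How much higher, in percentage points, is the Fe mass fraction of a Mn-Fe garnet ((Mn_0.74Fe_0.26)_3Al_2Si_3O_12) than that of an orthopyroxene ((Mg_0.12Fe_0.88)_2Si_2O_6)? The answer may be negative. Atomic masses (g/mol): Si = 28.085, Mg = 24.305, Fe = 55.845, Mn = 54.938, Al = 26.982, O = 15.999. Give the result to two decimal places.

First mineral: 43.559 g Fe in 495.728 g formula = 8.79 wt% Fe.
Second mineral: 98.287 g Fe in 256.284 g formula = 38.35 wt% Fe.
8.79% − 38.35% gives a difference of -29.56 percentage points.

-29.56 percentage points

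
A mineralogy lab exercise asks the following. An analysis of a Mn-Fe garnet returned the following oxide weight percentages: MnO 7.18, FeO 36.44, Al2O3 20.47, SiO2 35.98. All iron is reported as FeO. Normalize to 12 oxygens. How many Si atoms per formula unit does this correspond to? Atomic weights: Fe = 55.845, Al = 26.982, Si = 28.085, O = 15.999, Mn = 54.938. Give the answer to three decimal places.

7.18 wt% MnO ÷ 70.937 g/mol = 0.10122 mol, giving 0.10122 Mn and 0.10122 O.
36.44 wt% FeO ÷ 71.844 g/mol = 0.50721 mol, giving 0.50721 Fe and 0.50721 O.
20.47 wt% Al2O3 ÷ 101.961 g/mol = 0.20076 mol, giving 0.40152 Al and 0.60228 O.
35.98 wt% SiO2 ÷ 60.083 g/mol = 0.59884 mol, giving 0.59884 Si and 1.19768 O.
Oxygen sums to 2.40839; scaling by 12/2.40839 = 4.98258 puts the formula on 12 O.
Si: 0.59884 × 4.98258 = 2.984 atoms per formula unit.

2.984 Si apfu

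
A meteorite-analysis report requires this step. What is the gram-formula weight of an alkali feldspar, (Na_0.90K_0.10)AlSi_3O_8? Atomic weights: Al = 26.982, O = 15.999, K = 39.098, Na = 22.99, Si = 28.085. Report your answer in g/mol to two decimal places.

Na: 0.90 × 22.99 = 20.6910
K: 0.10 × 39.098 = 3.9098
Al: 1 × 26.982 = 26.9820
Si: 3 × 28.085 = 84.2550
O: 8 × 15.999 = 127.9920
Summing the contributions gives the formula mass.

263.83 g/mol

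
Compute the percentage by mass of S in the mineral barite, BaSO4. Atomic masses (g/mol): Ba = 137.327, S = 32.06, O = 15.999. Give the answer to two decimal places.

Formula mass = 1·137.327 + 1·32.06 + 4·15.999 = 233.383 g/mol, of which 32.060 g is S.
So S makes up 32.060/233.383 = 0.1374 of the mass, i.e. 13.74%.

13.74 wt%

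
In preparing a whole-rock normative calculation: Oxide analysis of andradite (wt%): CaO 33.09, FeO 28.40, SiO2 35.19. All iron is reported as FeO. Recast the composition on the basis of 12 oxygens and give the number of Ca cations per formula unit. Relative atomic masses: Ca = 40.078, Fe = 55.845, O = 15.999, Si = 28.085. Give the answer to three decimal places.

33.09 wt% CaO ÷ 56.077 g/mol = 0.59008 mol, giving 0.59008 Ca and 0.59008 O.
28.40 wt% FeO ÷ 71.844 g/mol = 0.39530 mol, giving 0.39530 Fe and 0.39530 O.
35.19 wt% SiO2 ÷ 60.083 g/mol = 0.58569 mol, giving 0.58569 Si and 1.17138 O.
Oxygen sums to 2.15676; scaling by 12/2.15676 = 5.56390 puts the formula on 12 O.
Ca: 0.59008 × 5.56390 = 3.283 atoms per formula unit.

3.283 Ca apfu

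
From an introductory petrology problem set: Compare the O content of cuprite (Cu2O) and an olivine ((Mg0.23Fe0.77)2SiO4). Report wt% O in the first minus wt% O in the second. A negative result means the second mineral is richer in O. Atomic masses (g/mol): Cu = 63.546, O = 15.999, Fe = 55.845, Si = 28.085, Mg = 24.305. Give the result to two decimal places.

-22.63 percentage points

First mineral: 15.999 g O in 143.091 g formula = 11.18 wt% O.
Second mineral: 63.996 g O in 189.263 g formula = 33.81 wt% O.
11.18% − 33.81% gives a difference of -22.63 percentage points.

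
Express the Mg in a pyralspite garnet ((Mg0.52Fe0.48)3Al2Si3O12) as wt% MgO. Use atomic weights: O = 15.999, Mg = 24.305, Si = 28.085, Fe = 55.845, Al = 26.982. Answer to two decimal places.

14.02 wt%

Molar mass of (Mg0.52Fe0.48)3Al2Si3O12 = 1.56·24.305 + 1.44·55.845 + 2·26.982 + 3·28.085 + 12·15.999 = 448.540 g/mol.
Each formula unit contains 1.56 Mg, equivalent to 1.56/1 = 1.5600 mol MgO.
M(MgO) = 1×24.305 + 1×15.999 = 40.304 g/mol.
Mass of MgO per formula unit = 1.5600 × 40.304 = 62.874 g.
MgO wt% = 62.874 / 448.540 × 100 = 14.02%.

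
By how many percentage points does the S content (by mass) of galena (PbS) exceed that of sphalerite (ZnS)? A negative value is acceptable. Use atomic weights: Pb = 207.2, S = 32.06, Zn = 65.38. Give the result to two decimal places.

-19.50 percentage points

M(PbS) = 239.260 g/mol, so wt% S = 32.060/239.260 × 100 = 13.40%.
M(ZnS) = 97.440 g/mol, so wt% S = 32.060/97.440 × 100 = 32.90%.
13.40 − 32.90 = -19.50 pp.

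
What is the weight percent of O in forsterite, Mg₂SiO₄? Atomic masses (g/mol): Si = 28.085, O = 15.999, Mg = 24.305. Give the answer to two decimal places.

45.49 mass %

M(Mg₂SiO₄) = 140.691 g/mol.
O contributes 4 × 15.999 = 63.996 g per mole.
63.996/140.691 = 0.4549 → 45.49%.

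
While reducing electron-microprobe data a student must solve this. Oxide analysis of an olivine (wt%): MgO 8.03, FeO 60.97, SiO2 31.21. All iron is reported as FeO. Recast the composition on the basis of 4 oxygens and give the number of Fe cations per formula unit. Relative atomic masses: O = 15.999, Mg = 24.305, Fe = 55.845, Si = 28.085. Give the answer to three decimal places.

1.627 Fe apfu

MgO: 8.03/40.304 = 0.19924 mol → 0.19924 mol Mg, 0.19924 mol O.
FeO: 60.97/71.844 = 0.84864 mol → 0.84864 mol Fe, 0.84864 mol O.
SiO2: 31.21/60.083 = 0.51945 mol → 0.51945 mol Si, 1.03890 mol O.
Total oxygen = 2.08678 mol. Normalization factor = 4/2.08678 = 1.91683.
Fe per 4 O = 0.84864 × 1.91683 = 1.627.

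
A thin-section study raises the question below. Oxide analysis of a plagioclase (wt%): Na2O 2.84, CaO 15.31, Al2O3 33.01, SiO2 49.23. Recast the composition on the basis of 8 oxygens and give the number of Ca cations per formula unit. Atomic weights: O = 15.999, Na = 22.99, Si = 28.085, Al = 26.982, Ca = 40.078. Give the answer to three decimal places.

0.746 Ca apfu

Na2O (M=61.979): mol = 0.04582; Na = 0.09164, O = 0.04582.
CaO (M=56.077): mol = 0.27302; Ca = 0.27302, O = 0.27302.
Al2O3 (M=101.961): mol = 0.32375; Al = 0.64750, O = 0.97125.
SiO2 (M=60.083): mol = 0.81937; Si = 0.81937, O = 1.63874.
ΣO = 2.92883; factor = 8/ΣO = 2.73147.
Ca apfu = 0.27302 × 2.73147 = 0.746.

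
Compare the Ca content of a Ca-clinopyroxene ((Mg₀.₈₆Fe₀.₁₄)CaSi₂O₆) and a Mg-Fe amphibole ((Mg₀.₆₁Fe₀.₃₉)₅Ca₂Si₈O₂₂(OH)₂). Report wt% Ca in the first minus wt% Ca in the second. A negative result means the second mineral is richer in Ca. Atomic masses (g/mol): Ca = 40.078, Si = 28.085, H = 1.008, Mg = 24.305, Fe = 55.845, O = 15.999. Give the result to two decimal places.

First mineral: 40.078 g Ca in 220.963 g formula = 18.14 wt% Ca.
Second mineral: 80.156 g Ca in 873.856 g formula = 9.17 wt% Ca.
18.14% − 9.17% gives a difference of 8.97 percentage points.

8.97 percentage points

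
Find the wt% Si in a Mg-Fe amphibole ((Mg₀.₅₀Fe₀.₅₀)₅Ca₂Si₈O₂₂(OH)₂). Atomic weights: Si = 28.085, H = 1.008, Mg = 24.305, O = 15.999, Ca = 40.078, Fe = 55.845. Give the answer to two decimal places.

Formula mass = 2.50×24.305 + 2.50×55.845 + 2×40.078 + 8×28.085 + 24×15.999 + 2×1.008 = 891.203 g/mol, of which 224.680 g is Si.
So Si makes up 224.680/891.203 = 0.2521 of the mass, i.e. 25.21%.

25.21 weight percent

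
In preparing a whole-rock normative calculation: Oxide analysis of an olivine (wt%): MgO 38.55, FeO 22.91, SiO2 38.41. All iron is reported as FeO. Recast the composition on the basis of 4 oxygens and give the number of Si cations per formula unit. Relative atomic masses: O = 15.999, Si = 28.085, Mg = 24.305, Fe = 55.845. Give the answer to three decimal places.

1.001 Si apfu

38.55 wt% MgO ÷ 40.304 g/mol = 0.95648 mol, giving 0.95648 Mg and 0.95648 O.
22.91 wt% FeO ÷ 71.844 g/mol = 0.31889 mol, giving 0.31889 Fe and 0.31889 O.
38.41 wt% SiO2 ÷ 60.083 g/mol = 0.63928 mol, giving 0.63928 Si and 1.27856 O.
Oxygen sums to 2.55393; scaling by 4/2.55393 = 1.56621 puts the formula on 4 O.
Si: 0.63928 × 1.56621 = 1.001 atoms per formula unit.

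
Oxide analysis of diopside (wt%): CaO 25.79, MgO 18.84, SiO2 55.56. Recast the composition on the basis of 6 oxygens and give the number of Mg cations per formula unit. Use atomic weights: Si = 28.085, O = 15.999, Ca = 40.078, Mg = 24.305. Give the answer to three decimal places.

1.010 Mg apfu

CaO (M=56.077): mol = 0.45990; Ca = 0.45990, O = 0.45990.
MgO (M=40.304): mol = 0.46745; Mg = 0.46745, O = 0.46745.
SiO2 (M=60.083): mol = 0.92472; Si = 0.92472, O = 1.84944.
ΣO = 2.77679; factor = 6/ΣO = 2.16077.
Mg apfu = 0.46745 × 2.16077 = 1.010.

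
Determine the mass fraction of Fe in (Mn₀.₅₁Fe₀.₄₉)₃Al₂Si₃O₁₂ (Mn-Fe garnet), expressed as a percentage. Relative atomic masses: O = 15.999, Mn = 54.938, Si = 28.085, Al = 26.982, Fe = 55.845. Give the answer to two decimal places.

Molar mass of (Mn₀.₅₁Fe₀.₄₉)₃Al₂Si₃O₁₂: 1.53×54.938 + 1.47×55.845 + 2×26.982 + 3×28.085 + 12×15.999 = 496.354 g/mol.
Mass of Fe per formula unit: 1.47 × 55.845 = 82.092 g.
Weight fraction Fe = 82.092 / 496.354 = 0.1654.

16.54 weight percent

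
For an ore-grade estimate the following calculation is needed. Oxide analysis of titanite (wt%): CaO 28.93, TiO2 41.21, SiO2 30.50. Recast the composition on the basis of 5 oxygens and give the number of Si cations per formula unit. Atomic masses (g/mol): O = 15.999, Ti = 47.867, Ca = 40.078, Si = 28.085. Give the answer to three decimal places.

28.93 wt% CaO ÷ 56.077 g/mol = 0.51590 mol, giving 0.51590 Ca and 0.51590 O.
41.21 wt% TiO2 ÷ 79.865 g/mol = 0.51600 mol, giving 0.51600 Ti and 1.03200 O.
30.50 wt% SiO2 ÷ 60.083 g/mol = 0.50763 mol, giving 0.50763 Si and 1.01526 O.
Oxygen sums to 2.56316; scaling by 5/2.56316 = 1.95072 puts the formula on 5 O.
Si: 0.50763 × 1.95072 = 0.990 atoms per formula unit.

0.990 Si apfu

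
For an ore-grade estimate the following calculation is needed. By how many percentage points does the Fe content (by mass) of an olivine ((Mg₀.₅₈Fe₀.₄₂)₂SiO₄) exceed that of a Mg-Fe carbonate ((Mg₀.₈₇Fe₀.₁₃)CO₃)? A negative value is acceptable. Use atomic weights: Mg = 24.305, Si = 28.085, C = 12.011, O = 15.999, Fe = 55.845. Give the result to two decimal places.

M((Mg₀.₅₈Fe₀.₄₂)₂SiO₄) = 167.185 g/mol, so wt% Fe = 46.910/167.185 × 100 = 28.06%.
M((Mg₀.₈₇Fe₀.₁₃)CO₃) = 88.413 g/mol, so wt% Fe = 7.260/88.413 × 100 = 8.21%.
28.06 − 8.21 = 19.85 pp.

19.85 percentage points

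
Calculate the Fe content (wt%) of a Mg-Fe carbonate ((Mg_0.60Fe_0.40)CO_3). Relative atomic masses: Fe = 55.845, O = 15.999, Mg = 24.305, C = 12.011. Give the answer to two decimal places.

M((Mg_0.60Fe_0.40)CO_3) = 96.929 g/mol.
Fe contributes 0.40 × 55.845 = 22.338 g per mole.
22.338/96.929 = 0.2305 → 23.05%.

23.05 wt%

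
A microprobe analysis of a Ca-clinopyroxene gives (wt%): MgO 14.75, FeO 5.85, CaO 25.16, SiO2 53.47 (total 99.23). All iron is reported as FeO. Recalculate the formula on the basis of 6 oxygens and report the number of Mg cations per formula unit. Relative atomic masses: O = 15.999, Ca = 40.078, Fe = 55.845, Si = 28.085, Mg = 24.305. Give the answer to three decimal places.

0.821 Mg apfu

14.75 wt% MgO ÷ 40.304 g/mol = 0.36597 mol, giving 0.36597 Mg and 0.36597 O.
5.85 wt% FeO ÷ 71.844 g/mol = 0.08143 mol, giving 0.08143 Fe and 0.08143 O.
25.16 wt% CaO ÷ 56.077 g/mol = 0.44867 mol, giving 0.44867 Ca and 0.44867 O.
53.47 wt% SiO2 ÷ 60.083 g/mol = 0.88994 mol, giving 0.88994 Si and 1.77988 O.
Oxygen sums to 2.67595; scaling by 6/2.67595 = 2.24219 puts the formula on 6 O.
Mg: 0.36597 × 2.24219 = 0.821 atoms per formula unit.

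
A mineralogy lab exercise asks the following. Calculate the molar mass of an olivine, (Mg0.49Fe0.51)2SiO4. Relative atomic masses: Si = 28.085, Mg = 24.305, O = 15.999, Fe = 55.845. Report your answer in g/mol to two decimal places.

M = 0.98×24.305 + 1.02×55.845 + 1×28.085 + 4×15.999

172.86 g/mol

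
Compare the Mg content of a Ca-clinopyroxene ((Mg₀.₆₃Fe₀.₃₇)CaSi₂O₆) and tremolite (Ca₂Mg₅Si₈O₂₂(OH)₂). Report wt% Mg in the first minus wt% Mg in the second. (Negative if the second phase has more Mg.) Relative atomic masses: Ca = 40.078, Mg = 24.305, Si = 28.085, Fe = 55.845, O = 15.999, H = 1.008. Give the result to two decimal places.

First mineral: 15.312 g Mg in 228.217 g formula = 6.71 wt% Mg.
Second mineral: 121.525 g Mg in 812.353 g formula = 14.96 wt% Mg.
6.71% − 14.96% gives a difference of -8.25 percentage points.

-8.25 percentage points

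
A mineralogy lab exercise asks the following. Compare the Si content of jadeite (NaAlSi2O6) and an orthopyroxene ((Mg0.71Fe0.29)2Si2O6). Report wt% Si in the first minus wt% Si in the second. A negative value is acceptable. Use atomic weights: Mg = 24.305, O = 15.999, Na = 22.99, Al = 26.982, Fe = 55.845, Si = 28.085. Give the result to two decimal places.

2.15 percentage points

Si in NaAlSi2O6: molar mass 202.136 g/mol; 2×28.085 = 56.170 g → 27.79 wt%.
Si in (Mg0.71Fe0.29)2Si2O6: molar mass 219.067 g/mol; 2×28.085 = 56.170 g → 25.64 wt%.
Difference = 27.79 − 25.64 = 2.15 percentage points.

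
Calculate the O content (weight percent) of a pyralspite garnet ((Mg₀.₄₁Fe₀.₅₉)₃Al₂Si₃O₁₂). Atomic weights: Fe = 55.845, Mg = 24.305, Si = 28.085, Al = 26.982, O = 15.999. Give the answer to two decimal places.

Molar mass of (Mg₀.₄₁Fe₀.₅₉)₃Al₂Si₃O₁₂: 1.23·24.305 + 1.77·55.845 + 2·26.982 + 3·28.085 + 12·15.999 = 458.948 g/mol.
Mass of O per formula unit: 12 × 15.999 = 191.988 g.
Weight fraction O = 191.988 / 458.948 = 0.4183.

41.83 weight percent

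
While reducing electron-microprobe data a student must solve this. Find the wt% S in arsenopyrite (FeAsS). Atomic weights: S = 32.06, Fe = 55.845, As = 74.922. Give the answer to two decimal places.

19.69 mass %

Molar mass of FeAsS: 1*55.845 + 1*74.922 + 1*32.06 = 162.827 g/mol.
Mass of S per formula unit: 1 × 32.06 = 32.060 g.
Weight fraction S = 32.060 / 162.827 = 0.1969.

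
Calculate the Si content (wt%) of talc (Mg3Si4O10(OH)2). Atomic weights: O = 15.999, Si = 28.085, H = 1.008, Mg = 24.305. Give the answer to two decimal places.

M(Mg3Si4O10(OH)2) = 379.259 g/mol.
Si contributes 4 × 28.085 = 112.340 g per mole.
112.340/379.259 = 0.2962 → 29.62%.

29.62 wt%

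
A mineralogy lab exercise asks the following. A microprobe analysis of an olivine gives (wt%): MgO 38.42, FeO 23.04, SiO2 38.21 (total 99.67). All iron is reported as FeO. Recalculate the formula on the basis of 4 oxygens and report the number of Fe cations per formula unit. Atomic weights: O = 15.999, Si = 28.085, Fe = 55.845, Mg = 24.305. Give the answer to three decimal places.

0.504 Fe apfu

MgO: 38.42/40.304 = 0.95326 mol → 0.95326 mol Mg, 0.95326 mol O.
FeO: 23.04/71.844 = 0.32069 mol → 0.32069 mol Fe, 0.32069 mol O.
SiO2: 38.21/60.083 = 0.63595 mol → 0.63595 mol Si, 1.27190 mol O.
Total oxygen = 2.54585 mol. Normalization factor = 4/2.54585 = 1.57118.
Fe per 4 O = 0.32069 × 1.57118 = 0.504.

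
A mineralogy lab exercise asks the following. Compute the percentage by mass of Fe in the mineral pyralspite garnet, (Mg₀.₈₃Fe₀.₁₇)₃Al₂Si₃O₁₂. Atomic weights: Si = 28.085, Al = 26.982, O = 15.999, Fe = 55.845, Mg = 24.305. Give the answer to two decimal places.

Molar mass of (Mg₀.₈₃Fe₀.₁₇)₃Al₂Si₃O₁₂: 2.49·24.305 + 0.51·55.845 + 2·26.982 + 3·28.085 + 12·15.999 = 419.207 g/mol.
Mass of Fe per formula unit: 0.51 × 55.845 = 28.481 g.
Weight fraction Fe = 28.481 / 419.207 = 0.0679.

6.79 wt%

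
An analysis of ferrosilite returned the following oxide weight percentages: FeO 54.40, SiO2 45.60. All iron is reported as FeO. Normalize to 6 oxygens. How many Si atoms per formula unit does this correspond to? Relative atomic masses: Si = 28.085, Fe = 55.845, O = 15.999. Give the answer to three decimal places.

2.002 Si apfu

FeO (M=71.844): mol = 0.75720; Fe = 0.75720, O = 0.75720.
SiO2 (M=60.083): mol = 0.75895; Si = 0.75895, O = 1.51790.
ΣO = 2.27510; factor = 6/ΣO = 2.63725.
Si apfu = 0.75895 × 2.63725 = 2.002.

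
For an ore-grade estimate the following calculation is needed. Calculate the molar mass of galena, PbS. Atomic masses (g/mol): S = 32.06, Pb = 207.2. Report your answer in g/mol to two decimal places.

239.26 g/mol

M = 1(207.2) + 1(32.06)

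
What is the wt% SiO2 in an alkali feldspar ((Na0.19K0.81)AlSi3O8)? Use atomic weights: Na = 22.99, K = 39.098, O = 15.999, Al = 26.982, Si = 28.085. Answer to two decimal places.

Molar mass of (Na0.19K0.81)AlSi3O8 = 0.19×22.99 + 0.81×39.098 + 1×26.982 + 3×28.085 + 8×15.999 = 275.266 g/mol.
Each formula unit contains 3 Si, equivalent to 3/1 = 3.0000 mol SiO2.
M(SiO2) = 1×28.085 + 2×15.999 = 60.083 g/mol.
Mass of SiO2 per formula unit = 3.0000 × 60.083 = 180.249 g.
SiO2 wt% = 180.249 / 275.266 × 100 = 65.48%.

65.48 wt%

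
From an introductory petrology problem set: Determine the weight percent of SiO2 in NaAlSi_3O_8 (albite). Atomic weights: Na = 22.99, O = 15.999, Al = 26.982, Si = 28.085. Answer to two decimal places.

M(NaAlSi_3O_8) = 262.219 g/mol; M(SiO2) = 60.083 g/mol.
Moles SiO2 per formula unit = 3 Si ÷ 1 = 3.0000.
SiO2 fraction = (3.0000 × 60.083) / 262.219 = 180.249/262.219 = 0.6874.

68.74 wt%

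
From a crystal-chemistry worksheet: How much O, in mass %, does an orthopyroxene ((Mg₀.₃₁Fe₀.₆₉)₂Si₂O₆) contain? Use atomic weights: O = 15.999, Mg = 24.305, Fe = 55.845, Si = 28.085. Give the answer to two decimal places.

M((Mg₀.₃₁Fe₀.₆₉)₂Si₂O₆) = 244.299 g/mol.
O contributes 6 × 15.999 = 95.994 g per mole.
95.994/244.299 = 0.3929 → 39.29%.

39.29 mass %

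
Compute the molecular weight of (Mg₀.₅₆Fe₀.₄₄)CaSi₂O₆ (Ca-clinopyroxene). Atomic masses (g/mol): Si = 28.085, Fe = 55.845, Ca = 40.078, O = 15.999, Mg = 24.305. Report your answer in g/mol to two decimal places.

Mg: 0.56 × 24.305 = 13.6108
Fe: 0.44 × 55.845 = 24.5718
Ca: 1 × 40.078 = 40.0780
Si: 2 × 28.085 = 56.1700
O: 6 × 15.999 = 95.9940
Summing the contributions gives the formula mass.

230.42 g/mol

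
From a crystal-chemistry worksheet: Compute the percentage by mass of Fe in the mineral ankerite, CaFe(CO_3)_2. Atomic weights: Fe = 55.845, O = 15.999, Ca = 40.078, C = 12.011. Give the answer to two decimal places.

Molar mass of CaFe(CO_3)_2: 1*40.078 + 1*55.845 + 2*12.011 + 6*15.999 = 215.939 g/mol.
Mass of Fe per formula unit: 1 × 55.845 = 55.845 g.
Weight fraction Fe = 55.845 / 215.939 = 0.2586.

25.86 wt%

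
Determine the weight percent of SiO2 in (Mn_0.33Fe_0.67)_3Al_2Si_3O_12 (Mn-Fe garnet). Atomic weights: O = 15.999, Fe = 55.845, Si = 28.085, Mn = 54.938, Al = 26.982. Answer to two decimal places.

36.28 wt%

M((Mn_0.33Fe_0.67)_3Al_2Si_3O_12) = 496.844 g/mol; M(SiO2) = 60.083 g/mol.
Moles SiO2 per formula unit = 3 Si ÷ 1 = 3.0000.
SiO2 fraction = (3.0000 × 60.083) / 496.844 = 180.249/496.844 = 0.3628.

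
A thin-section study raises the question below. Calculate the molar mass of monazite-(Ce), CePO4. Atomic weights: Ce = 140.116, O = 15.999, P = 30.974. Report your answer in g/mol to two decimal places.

Ce: 1 × 140.116 = 140.1160
P: 1 × 30.974 = 30.9740
O: 4 × 15.999 = 63.9960
Summing the contributions gives the formula mass.

235.09 g/mol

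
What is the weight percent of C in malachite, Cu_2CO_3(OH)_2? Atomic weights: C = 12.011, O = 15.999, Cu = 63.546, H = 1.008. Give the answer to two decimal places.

Formula mass = 2·63.546 + 1·12.011 + 5·15.999 + 2·1.008 = 221.114 g/mol, of which 12.011 g is C.
So C makes up 12.011/221.114 = 0.0543 of the mass, i.e. 5.43%.

5.43 mass %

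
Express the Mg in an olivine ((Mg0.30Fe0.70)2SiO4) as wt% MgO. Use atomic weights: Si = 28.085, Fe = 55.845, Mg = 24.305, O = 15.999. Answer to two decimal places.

13.08 wt%

Formula mass = 184.847 g/mol.
0.60 Mg → 0.6000 mol MgO per formula unit; M(MgO) = 40.304, so MgO mass = 24.182 g.
24.182/184.847 × 100 = 13.08 wt%.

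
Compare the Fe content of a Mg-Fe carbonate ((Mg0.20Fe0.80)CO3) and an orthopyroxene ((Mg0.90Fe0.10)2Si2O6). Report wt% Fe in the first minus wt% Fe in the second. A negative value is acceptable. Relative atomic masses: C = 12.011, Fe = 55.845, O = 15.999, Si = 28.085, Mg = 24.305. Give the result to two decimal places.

M((Mg0.20Fe0.80)CO3) = 109.545 g/mol, so wt% Fe = 44.676/109.545 × 100 = 40.78%.
M((Mg0.90Fe0.10)2Si2O6) = 207.082 g/mol, so wt% Fe = 11.169/207.082 × 100 = 5.39%.
40.78 − 5.39 = 35.39 pp.

35.39 percentage points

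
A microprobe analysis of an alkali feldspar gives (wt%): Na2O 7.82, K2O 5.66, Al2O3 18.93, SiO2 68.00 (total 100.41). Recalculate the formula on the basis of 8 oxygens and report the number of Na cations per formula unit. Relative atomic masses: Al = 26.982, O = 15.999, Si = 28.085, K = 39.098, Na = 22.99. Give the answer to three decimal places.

7.82 wt% Na2O ÷ 61.979 g/mol = 0.12617 mol, giving 0.25234 Na and 0.12617 O.
5.66 wt% K2O ÷ 94.195 g/mol = 0.06009 mol, giving 0.12018 K and 0.06009 O.
18.93 wt% Al2O3 ÷ 101.961 g/mol = 0.18566 mol, giving 0.37132 Al and 0.55698 O.
68.00 wt% SiO2 ÷ 60.083 g/mol = 1.13177 mol, giving 1.13177 Si and 2.26354 O.
Oxygen sums to 3.00678; scaling by 8/3.00678 = 2.66065 puts the formula on 8 O.
Na: 0.25234 × 2.66065 = 0.671 atoms per formula unit.

0.671 Na apfu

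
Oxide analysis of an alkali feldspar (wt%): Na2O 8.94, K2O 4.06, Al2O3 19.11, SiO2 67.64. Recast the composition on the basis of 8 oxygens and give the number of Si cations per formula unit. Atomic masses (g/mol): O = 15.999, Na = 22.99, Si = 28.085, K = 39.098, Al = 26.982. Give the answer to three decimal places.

Na2O (M=61.979): mol = 0.14424; Na = 0.28848, O = 0.14424.
K2O (M=94.195): mol = 0.04310; K = 0.08620, O = 0.04310.
Al2O3 (M=101.961): mol = 0.18742; Al = 0.37484, O = 0.56226.
SiO2 (M=60.083): mol = 1.12578; Si = 1.12578, O = 2.25156.
ΣO = 3.00116; factor = 8/ΣO = 2.66564.
Si apfu = 1.12578 × 2.66564 = 3.001.

3.001 Si apfu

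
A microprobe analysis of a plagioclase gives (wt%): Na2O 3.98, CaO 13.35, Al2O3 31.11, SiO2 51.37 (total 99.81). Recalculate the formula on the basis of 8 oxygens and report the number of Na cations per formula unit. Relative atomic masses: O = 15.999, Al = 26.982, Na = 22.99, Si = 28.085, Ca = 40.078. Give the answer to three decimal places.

0.351 Na apfu

3.98 wt% Na2O ÷ 61.979 g/mol = 0.06422 mol, giving 0.12844 Na and 0.06422 O.
13.35 wt% CaO ÷ 56.077 g/mol = 0.23807 mol, giving 0.23807 Ca and 0.23807 O.
31.11 wt% Al2O3 ÷ 101.961 g/mol = 0.30512 mol, giving 0.61024 Al and 0.91536 O.
51.37 wt% SiO2 ÷ 60.083 g/mol = 0.85498 mol, giving 0.85498 Si and 1.70996 O.
Oxygen sums to 2.92761; scaling by 8/2.92761 = 2.73260 puts the formula on 8 O.
Na: 0.12844 × 2.73260 = 0.351 atoms per formula unit.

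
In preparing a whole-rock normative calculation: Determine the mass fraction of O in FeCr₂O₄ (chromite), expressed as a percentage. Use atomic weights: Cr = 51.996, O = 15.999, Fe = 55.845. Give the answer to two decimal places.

28.59 wt%

M(FeCr₂O₄) = 223.833 g/mol.
O contributes 4 × 15.999 = 63.996 g per mole.
63.996/223.833 = 0.2859 → 28.59%.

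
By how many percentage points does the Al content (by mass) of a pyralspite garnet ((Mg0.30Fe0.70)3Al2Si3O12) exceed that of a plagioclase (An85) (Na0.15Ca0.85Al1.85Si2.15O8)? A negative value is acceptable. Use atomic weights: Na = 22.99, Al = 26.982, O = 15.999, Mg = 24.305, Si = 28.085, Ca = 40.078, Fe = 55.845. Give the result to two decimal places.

Al in (Mg0.30Fe0.70)3Al2Si3O12: molar mass 469.356 g/mol; 2×26.982 = 53.964 g → 11.50 wt%.
Al in Na0.15Ca0.85Al1.85Si2.15O8: molar mass 275.806 g/mol; 1.85×26.982 = 49.917 g → 18.10 wt%.
Difference = 11.50 − 18.10 = -6.60 percentage points.

-6.60 percentage points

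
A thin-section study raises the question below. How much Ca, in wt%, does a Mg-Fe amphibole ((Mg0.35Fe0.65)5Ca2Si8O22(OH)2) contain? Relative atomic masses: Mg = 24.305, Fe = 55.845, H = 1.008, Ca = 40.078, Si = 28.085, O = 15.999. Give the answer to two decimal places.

8.76 wt%

M((Mg0.35Fe0.65)5Ca2Si8O22(OH)2) = 914.858 g/mol.
Ca contributes 2 × 40.078 = 80.156 g per mole.
80.156/914.858 = 0.0876 → 8.76%.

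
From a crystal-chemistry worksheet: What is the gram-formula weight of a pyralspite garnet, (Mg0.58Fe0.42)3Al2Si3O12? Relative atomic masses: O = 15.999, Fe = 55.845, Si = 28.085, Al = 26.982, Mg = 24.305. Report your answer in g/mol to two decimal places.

Mg: 1.74 × 24.305 = 42.2907
Fe: 1.26 × 55.845 = 70.3647
Al: 2 × 26.982 = 53.9640
Si: 3 × 28.085 = 84.2550
O: 12 × 15.999 = 191.9880
Summing the contributions gives the formula mass.

442.86 g/mol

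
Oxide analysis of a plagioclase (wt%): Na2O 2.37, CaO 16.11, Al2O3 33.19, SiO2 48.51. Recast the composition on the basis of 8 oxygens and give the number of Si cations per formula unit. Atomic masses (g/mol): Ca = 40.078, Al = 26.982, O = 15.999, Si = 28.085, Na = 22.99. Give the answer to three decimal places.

Na2O: 2.37/61.979 = 0.03824 mol → 0.07648 mol Na, 0.03824 mol O.
CaO: 16.11/56.077 = 0.28728 mol → 0.28728 mol Ca, 0.28728 mol O.
Al2O3: 33.19/101.961 = 0.32552 mol → 0.65104 mol Al, 0.97656 mol O.
SiO2: 48.51/60.083 = 0.80738 mol → 0.80738 mol Si, 1.61476 mol O.
Total oxygen = 2.91684 mol. Normalization factor = 8/2.91684 = 2.74269.
Si per 8 O = 0.80738 × 2.74269 = 2.214.

2.214 Si apfu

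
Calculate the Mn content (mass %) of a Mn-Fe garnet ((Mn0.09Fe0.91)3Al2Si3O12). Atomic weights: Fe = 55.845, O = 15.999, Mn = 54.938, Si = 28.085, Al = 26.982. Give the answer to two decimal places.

Molar mass of (Mn0.09Fe0.91)3Al2Si3O12: 0.27*54.938 + 2.73*55.845 + 2*26.982 + 3*28.085 + 12*15.999 = 497.497 g/mol.
Mass of Mn per formula unit: 0.27 × 54.938 = 14.833 g.
Weight fraction Mn = 14.833 / 497.497 = 0.0298.

2.98 mass %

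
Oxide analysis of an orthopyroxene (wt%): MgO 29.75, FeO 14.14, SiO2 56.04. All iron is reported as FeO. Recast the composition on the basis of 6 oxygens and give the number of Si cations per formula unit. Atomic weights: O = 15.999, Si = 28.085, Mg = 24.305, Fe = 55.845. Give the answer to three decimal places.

1.998 Si apfu

MgO (M=40.304): mol = 0.73814; Mg = 0.73814, O = 0.73814.
FeO (M=71.844): mol = 0.19682; Fe = 0.19682, O = 0.19682.
SiO2 (M=60.083): mol = 0.93271; Si = 0.93271, O = 1.86542.
ΣO = 2.80038; factor = 6/ΣO = 2.14257.
Si apfu = 0.93271 × 2.14257 = 1.998.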